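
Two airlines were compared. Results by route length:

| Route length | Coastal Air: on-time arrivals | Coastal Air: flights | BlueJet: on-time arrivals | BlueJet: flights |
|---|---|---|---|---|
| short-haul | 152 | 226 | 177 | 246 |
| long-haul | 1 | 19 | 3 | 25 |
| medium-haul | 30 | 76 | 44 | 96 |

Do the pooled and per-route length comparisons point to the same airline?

Yes

Short-haul: Coastal Air 152/226 = 67.3%, BlueJet 177/246 = 72.0% → BlueJet
Long-haul: Coastal Air 1/19 = 5.3%, BlueJet 3/25 = 12.0% → BlueJet
Medium-haul: Coastal Air 30/76 = 39.5%, BlueJet 44/96 = 45.8% → BlueJet
Overall: Coastal Air 183/321 = 57.0%, BlueJet 224/367 = 61.0% → BlueJet
BlueJet wins overall and in every route group — no reversal.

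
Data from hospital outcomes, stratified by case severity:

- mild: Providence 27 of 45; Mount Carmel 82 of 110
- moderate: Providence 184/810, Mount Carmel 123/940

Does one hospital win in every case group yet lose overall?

No

Mild: Providence 27/45 = 60.0%, Mount Carmel 82/110 = 74.5% → Mount Carmel
Moderate: Providence 184/810 = 22.7%, Mount Carmel 123/940 = 13.1% → Providence
Overall: Providence 211/855 = 24.7%, Mount Carmel 205/1050 = 19.5% → Providence
Neither sweeps: Providence wins 1 of 2 groups, Mount Carmel wins 1. Providence wins overall but not every group — no Simpson reversal.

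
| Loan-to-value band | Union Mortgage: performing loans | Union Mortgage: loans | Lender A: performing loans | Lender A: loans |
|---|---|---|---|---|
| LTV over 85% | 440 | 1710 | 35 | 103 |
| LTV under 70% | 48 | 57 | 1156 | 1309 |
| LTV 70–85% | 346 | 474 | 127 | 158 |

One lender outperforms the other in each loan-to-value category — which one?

LTV over 85%: Union Mortgage 440/1710 = 25.7%, Lender A 35/103 = 34.0% → Lender A
LTV under 70%: Union Mortgage 48/57 = 84.2%, Lender A 1156/1309 = 88.3% → Lender A
LTV 70–85%: Union Mortgage 346/474 = 73.0%, Lender A 127/158 = 80.4% → Lender A
Lender A has the higher rate in all 3 groups.

Lender A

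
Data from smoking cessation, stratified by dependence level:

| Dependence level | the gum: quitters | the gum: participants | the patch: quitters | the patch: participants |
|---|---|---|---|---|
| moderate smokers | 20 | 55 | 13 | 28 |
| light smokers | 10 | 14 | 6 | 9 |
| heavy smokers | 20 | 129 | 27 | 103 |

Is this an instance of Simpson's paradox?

Moderate smokers: the gum 20/55 = 36.4%, the patch 13/28 = 46.4% → the patch
Light smokers: the gum 10/14 = 71.4%, the patch 6/9 = 66.7% → the gum
Heavy smokers: the gum 20/129 = 15.5%, the patch 27/103 = 26.2% → the patch
Overall: the gum 50/198 = 25.3%, the patch 46/140 = 32.9% → the patch
Neither sweeps: the gum wins 1 of 3 groups, the patch wins 2. The patch wins overall but not every group — no Simpson reversal.

No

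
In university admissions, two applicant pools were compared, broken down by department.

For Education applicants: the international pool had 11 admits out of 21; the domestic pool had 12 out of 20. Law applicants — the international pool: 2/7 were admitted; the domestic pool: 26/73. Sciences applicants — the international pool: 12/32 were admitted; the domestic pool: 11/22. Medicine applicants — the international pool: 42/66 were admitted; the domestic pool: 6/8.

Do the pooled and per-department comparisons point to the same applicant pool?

No

Education: the international pool 11/21 = 52.4%, the domestic pool 12/20 = 60.0% → the domestic pool
Law: the international pool 2/7 = 28.6%, the domestic pool 26/73 = 35.6% → the domestic pool
Sciences: the international pool 12/32 = 37.5%, the domestic pool 11/22 = 50.0% → the domestic pool
Medicine: the international pool 42/66 = 63.6%, the domestic pool 6/8 = 75.0% → the domestic pool
Overall: the international pool 67/126 = 53.2%, the domestic pool 55/123 = 44.7% → the international pool
The domestic pool wins each department group but the international pool wins overall — the comparison reverses. The domestic pool's applicants skew toward Law, which has a lower base rate.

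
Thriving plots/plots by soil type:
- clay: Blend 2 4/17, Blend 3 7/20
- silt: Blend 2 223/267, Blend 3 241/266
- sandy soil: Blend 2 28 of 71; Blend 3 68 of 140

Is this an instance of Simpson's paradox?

Clay: Blend 2 4/17 = 23.5%, Blend 3 7/20 = 35.0% → Blend 3
Silt: Blend 2 223/267 = 83.5%, Blend 3 241/266 = 90.6% → Blend 3
Sandy soil: Blend 2 28/71 = 39.4%, Blend 3 68/140 = 48.6% → Blend 3
Overall: Blend 2 255/355 = 71.8%, Blend 3 316/426 = 74.2% → Blend 3
Blend 3 wins overall and in every soil group — no reversal.

No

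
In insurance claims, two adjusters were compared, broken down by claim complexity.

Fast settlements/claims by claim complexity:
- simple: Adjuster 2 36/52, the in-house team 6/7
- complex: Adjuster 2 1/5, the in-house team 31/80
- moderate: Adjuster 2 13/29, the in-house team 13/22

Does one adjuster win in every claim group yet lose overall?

Simple: Adjuster 2 36/52 = 69.2%, the in-house team 6/7 = 85.7% → the in-house team
Complex: Adjuster 2 1/5 = 20.0%, the in-house team 31/80 = 38.8% → the in-house team
Moderate: Adjuster 2 13/29 = 44.8%, the in-house team 13/22 = 59.1% → the in-house team
Overall: Adjuster 2 50/86 = 58.1%, the in-house team 50/109 = 45.9% → Adjuster 2
The in-house team wins each claim group but Adjuster 2 wins overall — the comparison reverses. The in-house team's claims skew toward complex, which has a lower base rate.

Yes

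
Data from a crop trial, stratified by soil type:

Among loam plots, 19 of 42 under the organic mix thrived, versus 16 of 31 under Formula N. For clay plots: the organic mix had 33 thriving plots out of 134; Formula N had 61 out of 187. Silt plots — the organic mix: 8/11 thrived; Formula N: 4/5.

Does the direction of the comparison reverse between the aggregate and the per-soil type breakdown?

No

Loam: the organic mix 19/42 = 45.2%, Formula N 16/31 = 51.6% → Formula N
Clay: the organic mix 33/134 = 24.6%, Formula N 61/187 = 32.6% → Formula N
Silt: the organic mix 8/11 = 72.7%, Formula N 4/5 = 80.0% → Formula N
Overall: the organic mix 60/187 = 32.1%, Formula N 81/223 = 36.3% → Formula N
Formula N wins overall and in every soil group — no reversal.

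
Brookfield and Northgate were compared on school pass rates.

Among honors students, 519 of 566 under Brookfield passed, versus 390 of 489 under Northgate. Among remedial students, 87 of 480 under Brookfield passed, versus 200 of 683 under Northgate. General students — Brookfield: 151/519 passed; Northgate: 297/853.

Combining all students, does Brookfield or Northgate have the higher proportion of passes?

Honors: Brookfield 519/566 = 91.7%, Northgate 390/489 = 79.8% → Brookfield
Remedial: Brookfield 87/480 = 18.1%, Northgate 200/683 = 29.3% → Northgate
General: Brookfield 151/519 = 29.1%, Northgate 297/853 = 34.8% → Northgate
Overall: Brookfield 757/1565 = 48.4%, Northgate 887/2025 = 43.8% → Brookfield
(Neither sweeps every student group, but Brookfield has the higher pooled rate.)

Brookfield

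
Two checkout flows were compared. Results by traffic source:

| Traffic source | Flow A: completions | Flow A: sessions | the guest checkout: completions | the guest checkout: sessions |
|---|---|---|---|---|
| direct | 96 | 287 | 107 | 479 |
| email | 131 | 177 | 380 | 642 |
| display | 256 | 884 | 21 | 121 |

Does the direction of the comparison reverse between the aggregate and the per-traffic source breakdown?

Direct: Flow A 96/287 = 33.4%, the guest checkout 107/479 = 22.3% → Flow A
Email: Flow A 131/177 = 74.0%, the guest checkout 380/642 = 59.2% → Flow A
Display: Flow A 256/884 = 29.0%, the guest checkout 21/121 = 17.4% → Flow A
Overall: Flow A 483/1348 = 35.8%, the guest checkout 508/1242 = 40.9% → the guest checkout
Flow A wins each traffic group but the guest checkout wins overall — the comparison reverses. Flow A's sessions skew toward display, which has a lower base rate.

Yes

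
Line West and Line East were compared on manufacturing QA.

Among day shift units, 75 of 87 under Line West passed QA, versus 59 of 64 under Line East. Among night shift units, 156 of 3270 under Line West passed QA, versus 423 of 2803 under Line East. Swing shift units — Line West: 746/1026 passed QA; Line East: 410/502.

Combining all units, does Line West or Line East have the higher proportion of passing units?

Day shift: Line West 75/87 = 86.2%, Line East 59/64 = 92.2% → Line East
Night shift: Line West 156/3270 = 4.8%, Line East 423/2803 = 15.1% → Line East
Swing shift: Line West 746/1026 = 72.7%, Line East 410/502 = 81.7% → Line East
Overall: Line West 977/4383 = 22.3%, Line East 892/3369 = 26.5% → Line East

Line East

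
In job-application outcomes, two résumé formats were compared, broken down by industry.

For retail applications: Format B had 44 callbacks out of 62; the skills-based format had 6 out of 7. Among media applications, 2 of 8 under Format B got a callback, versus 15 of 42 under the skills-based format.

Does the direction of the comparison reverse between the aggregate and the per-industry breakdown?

Yes

Retail: Format B 44/62 = 71.0%, the skills-based format 6/7 = 85.7% → the skills-based format
Media: Format B 2/8 = 25.0%, the skills-based format 15/42 = 35.7% → the skills-based format
Overall: Format B 46/70 = 65.7%, the skills-based format 21/49 = 42.9% → Format B
The skills-based format wins each industry group but Format B wins overall — the comparison reverses. The skills-based format's applications skew toward media, which has a lower base rate.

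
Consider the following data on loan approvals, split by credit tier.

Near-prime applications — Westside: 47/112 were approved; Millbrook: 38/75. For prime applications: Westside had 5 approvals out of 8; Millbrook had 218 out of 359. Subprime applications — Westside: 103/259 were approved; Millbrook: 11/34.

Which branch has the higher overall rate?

Millbrook

Near-prime: Westside 47/112 = 42.0%, Millbrook 38/75 = 50.7% → Millbrook
Prime: Westside 5/8 = 62.5%, Millbrook 218/359 = 60.7% → Westside
Subprime: Westside 103/259 = 39.8%, Millbrook 11/34 = 32.4% → Westside
Overall: Westside 155/379 = 40.9%, Millbrook 267/468 = 57.1% → Millbrook
(Neither sweeps every credit group, but Millbrook has the higher pooled rate.)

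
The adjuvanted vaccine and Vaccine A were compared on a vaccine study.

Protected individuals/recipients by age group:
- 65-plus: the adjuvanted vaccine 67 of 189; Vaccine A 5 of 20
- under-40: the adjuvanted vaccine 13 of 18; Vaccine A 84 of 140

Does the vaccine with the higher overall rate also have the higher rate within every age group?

65-plus: the adjuvanted vaccine 67/189 = 35.4%, Vaccine A 5/20 = 25.0% → the adjuvanted vaccine
Under-40: the adjuvanted vaccine 13/18 = 72.2%, Vaccine A 84/140 = 60.0% → the adjuvanted vaccine
Overall: the adjuvanted vaccine 80/207 = 38.6%, Vaccine A 89/160 = 55.6% → Vaccine A
The adjuvanted vaccine wins each age group but Vaccine A wins overall — the comparison reverses. The adjuvanted vaccine's recipients skew toward 65-plus, which has a lower base rate.

No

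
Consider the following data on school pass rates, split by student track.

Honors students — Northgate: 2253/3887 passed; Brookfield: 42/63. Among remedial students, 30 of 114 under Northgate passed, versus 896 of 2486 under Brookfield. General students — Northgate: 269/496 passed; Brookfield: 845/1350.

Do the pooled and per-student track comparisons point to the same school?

Honors: Northgate 2253/3887 = 58.0%, Brookfield 42/63 = 66.7% → Brookfield
Remedial: Northgate 30/114 = 26.3%, Brookfield 896/2486 = 36.0% → Brookfield
General: Northgate 269/496 = 54.2%, Brookfield 845/1350 = 62.6% → Brookfield
Overall: Northgate 2552/4497 = 56.7%, Brookfield 1783/3899 = 45.7% → Northgate
Brookfield wins each student group but Northgate wins overall — the comparison reverses. Brookfield's students skew toward remedial, which has a lower base rate.

No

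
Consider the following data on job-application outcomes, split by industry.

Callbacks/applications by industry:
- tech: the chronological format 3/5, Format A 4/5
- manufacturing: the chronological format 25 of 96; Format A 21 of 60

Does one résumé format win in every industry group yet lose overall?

No

Tech: the chronological format 3/5 = 60.0%, Format A 4/5 = 80.0% → Format A
Manufacturing: the chronological format 25/96 = 26.0%, Format A 21/60 = 35.0% → Format A
Overall: the chronological format 28/101 = 27.7%, Format A 25/65 = 38.5% → Format A
Format A wins overall and in every industry group — no reversal.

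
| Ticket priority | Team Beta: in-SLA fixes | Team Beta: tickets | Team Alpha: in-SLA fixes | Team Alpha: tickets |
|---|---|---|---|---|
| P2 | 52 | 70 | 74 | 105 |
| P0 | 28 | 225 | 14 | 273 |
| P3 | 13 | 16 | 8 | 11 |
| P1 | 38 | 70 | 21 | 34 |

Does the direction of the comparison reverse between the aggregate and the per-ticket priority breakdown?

P2: Team Beta 52/70 = 74.3%, Team Alpha 74/105 = 70.5% → Team Beta
P0: Team Beta 28/225 = 12.4%, Team Alpha 14/273 = 5.1% → Team Beta
P3: Team Beta 13/16 = 81.2%, Team Alpha 8/11 = 72.7% → Team Beta
P1: Team Beta 38/70 = 54.3%, Team Alpha 21/34 = 61.8% → Team Alpha
Overall: Team Beta 131/381 = 34.4%, Team Alpha 117/423 = 27.7% → Team Beta
Neither sweeps: Team Beta wins 3 of 4 groups, Team Alpha wins 1. Team Beta wins overall but not every group — no Simpson reversal.

No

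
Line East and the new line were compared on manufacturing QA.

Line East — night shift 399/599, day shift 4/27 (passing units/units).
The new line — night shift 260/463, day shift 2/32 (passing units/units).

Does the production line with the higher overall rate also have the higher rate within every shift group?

Yes

Night shift: Line East 399/599 = 66.6%, the new line 260/463 = 56.2% → Line East
Day shift: Line East 4/27 = 14.8%, the new line 2/32 = 6.2% → Line East
Overall: Line East 403/626 = 64.4%, the new line 262/495 = 52.9% → Line East
Line East wins overall and in every shift group — no reversal.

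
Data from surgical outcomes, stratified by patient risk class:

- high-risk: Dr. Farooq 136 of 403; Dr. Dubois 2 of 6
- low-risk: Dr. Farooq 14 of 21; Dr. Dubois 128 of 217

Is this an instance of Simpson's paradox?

Yes

High-risk: Dr. Farooq 136/403 = 33.7%, Dr. Dubois 2/6 = 33.3% → Dr. Farooq
Low-risk: Dr. Farooq 14/21 = 66.7%, Dr. Dubois 128/217 = 59.0% → Dr. Farooq
Overall: Dr. Farooq 150/424 = 35.4%, Dr. Dubois 130/223 = 58.3% → Dr. Dubois
Dr. Farooq wins each patient risk group but Dr. Dubois wins overall — the comparison reverses. Dr. Farooq's operations skew toward high-risk, which has a lower base rate.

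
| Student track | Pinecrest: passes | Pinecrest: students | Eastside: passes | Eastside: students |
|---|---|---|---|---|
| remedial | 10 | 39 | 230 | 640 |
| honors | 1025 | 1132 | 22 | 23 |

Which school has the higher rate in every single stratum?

Remedial: Pinecrest 10/39 = 25.6%, Eastside 230/640 = 35.9% → Eastside
Honors: Pinecrest 1025/1132 = 90.5%, Eastside 22/23 = 95.7% → Eastside
Eastside has the higher rate in both groups.

Eastside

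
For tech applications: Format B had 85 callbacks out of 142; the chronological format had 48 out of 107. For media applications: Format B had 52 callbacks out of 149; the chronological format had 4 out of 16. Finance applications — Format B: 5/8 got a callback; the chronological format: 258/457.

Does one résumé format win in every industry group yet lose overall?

Tech: Format B 85/142 = 59.9%, the chronological format 48/107 = 44.9% → Format B
Media: Format B 52/149 = 34.9%, the chronological format 4/16 = 25.0% → Format B
Finance: Format B 5/8 = 62.5%, the chronological format 258/457 = 56.5% → Format B
Overall: Format B 142/299 = 47.5%, the chronological format 310/580 = 53.4% → the chronological format
Format B wins each industry group but the chronological format wins overall — the comparison reverses. Format B's applications skew toward media, which has a lower base rate.

Yes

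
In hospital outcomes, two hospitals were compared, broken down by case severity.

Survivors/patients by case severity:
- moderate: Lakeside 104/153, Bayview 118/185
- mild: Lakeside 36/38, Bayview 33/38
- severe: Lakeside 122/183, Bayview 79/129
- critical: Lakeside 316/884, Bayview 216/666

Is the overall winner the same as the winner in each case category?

Yes

Moderate: Lakeside 104/153 = 68.0%, Bayview 118/185 = 63.8% → Lakeside
Mild: Lakeside 36/38 = 94.7%, Bayview 33/38 = 86.8% → Lakeside
Severe: Lakeside 122/183 = 66.7%, Bayview 79/129 = 61.2% → Lakeside
Critical: Lakeside 316/884 = 35.7%, Bayview 216/666 = 32.4% → Lakeside
Overall: Lakeside 578/1258 = 45.9%, Bayview 446/1018 = 43.8% → Lakeside
Lakeside wins overall and in every case group — no reversal.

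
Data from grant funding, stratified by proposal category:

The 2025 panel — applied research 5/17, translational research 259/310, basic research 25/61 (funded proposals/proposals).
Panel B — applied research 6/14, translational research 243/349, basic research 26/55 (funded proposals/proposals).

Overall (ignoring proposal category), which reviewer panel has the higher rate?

Applied research: the 2025 panel 5/17 = 29.4%, Panel B 6/14 = 42.9% → Panel B
Translational research: the 2025 panel 259/310 = 83.5%, Panel B 243/349 = 69.6% → the 2025 panel
Basic research: the 2025 panel 25/61 = 41.0%, Panel B 26/55 = 47.3% → Panel B
Overall: the 2025 panel 289/388 = 74.5%, Panel B 275/418 = 65.8% → the 2025 panel
(Neither sweeps every proposal group, but the 2025 panel has the higher pooled rate.)

the 2025 panel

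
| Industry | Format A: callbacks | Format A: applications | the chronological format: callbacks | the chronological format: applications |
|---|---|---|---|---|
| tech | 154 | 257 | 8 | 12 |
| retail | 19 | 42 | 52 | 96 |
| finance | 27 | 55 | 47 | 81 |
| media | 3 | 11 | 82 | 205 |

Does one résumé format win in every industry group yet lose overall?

Yes

Tech: Format A 154/257 = 59.9%, the chronological format 8/12 = 66.7% → the chronological format
Retail: Format A 19/42 = 45.2%, the chronological format 52/96 = 54.2% → the chronological format
Finance: Format A 27/55 = 49.1%, the chronological format 47/81 = 58.0% → the chronological format
Media: Format A 3/11 = 27.3%, the chronological format 82/205 = 40.0% → the chronological format
Overall: Format A 203/365 = 55.6%, the chronological format 189/394 = 48.0% → Format A
The chronological format wins each industry group but Format A wins overall — the comparison reverses. The chronological format's applications skew toward media, which has a lower base rate.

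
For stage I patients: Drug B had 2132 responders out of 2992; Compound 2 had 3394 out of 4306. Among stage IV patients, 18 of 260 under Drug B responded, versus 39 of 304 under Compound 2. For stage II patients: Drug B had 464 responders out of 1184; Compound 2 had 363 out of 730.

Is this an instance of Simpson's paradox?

No

Stage I: Drug B 2132/2992 = 71.3%, Compound 2 3394/4306 = 78.8% → Compound 2
Stage IV: Drug B 18/260 = 6.9%, Compound 2 39/304 = 12.8% → Compound 2
Stage II: Drug B 464/1184 = 39.2%, Compound 2 363/730 = 49.7% → Compound 2
Overall: Drug B 2614/4436 = 58.9%, Compound 2 3796/5340 = 71.1% → Compound 2
Compound 2 wins overall and in every disease group — no reversal.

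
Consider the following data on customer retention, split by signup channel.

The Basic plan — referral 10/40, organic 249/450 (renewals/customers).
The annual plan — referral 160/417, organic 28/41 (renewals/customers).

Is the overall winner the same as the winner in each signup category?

No

Referral: the Basic plan 10/40 = 25.0%, the annual plan 160/417 = 38.4% → the annual plan
Organic: the Basic plan 249/450 = 55.3%, the annual plan 28/41 = 68.3% → the annual plan
Overall: the Basic plan 259/490 = 52.9%, the annual plan 188/458 = 41.0% → the Basic plan
The annual plan wins each signup group but the Basic plan wins overall — the comparison reverses. The annual plan's customers skew toward referral, which has a lower base rate.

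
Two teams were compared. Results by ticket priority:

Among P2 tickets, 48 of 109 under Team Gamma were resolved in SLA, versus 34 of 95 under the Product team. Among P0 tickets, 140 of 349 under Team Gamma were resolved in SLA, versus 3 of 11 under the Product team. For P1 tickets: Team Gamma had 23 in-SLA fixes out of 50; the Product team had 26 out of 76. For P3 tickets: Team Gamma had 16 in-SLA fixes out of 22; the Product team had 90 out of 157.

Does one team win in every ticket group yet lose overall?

Yes

P2: Team Gamma 48/109 = 44.0%, the Product team 34/95 = 35.8% → Team Gamma
P0: Team Gamma 140/349 = 40.1%, the Product team 3/11 = 27.3% → Team Gamma
P1: Team Gamma 23/50 = 46.0%, the Product team 26/76 = 34.2% → Team Gamma
P3: Team Gamma 16/22 = 72.7%, the Product team 90/157 = 57.3% → Team Gamma
Overall: Team Gamma 227/530 = 42.8%, the Product team 153/339 = 45.1% → the Product team
Team Gamma wins each ticket group but the Product team wins overall — the comparison reverses. Team Gamma's tickets skew toward P0, which has a lower base rate.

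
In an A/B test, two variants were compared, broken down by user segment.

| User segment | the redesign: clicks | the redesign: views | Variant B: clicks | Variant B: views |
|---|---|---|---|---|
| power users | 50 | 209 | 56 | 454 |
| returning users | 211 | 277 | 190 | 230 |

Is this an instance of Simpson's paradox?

Power users: the redesign 50/209 = 23.9%, Variant B 56/454 = 12.3% → the redesign
Returning users: the redesign 211/277 = 76.2%, Variant B 190/230 = 82.6% → Variant B
Overall: the redesign 261/486 = 53.7%, Variant B 246/684 = 36.0% → the redesign
Neither sweeps: the redesign wins 1 of 2 groups, Variant B wins 1. The redesign wins overall but not every group — no Simpson reversal.

No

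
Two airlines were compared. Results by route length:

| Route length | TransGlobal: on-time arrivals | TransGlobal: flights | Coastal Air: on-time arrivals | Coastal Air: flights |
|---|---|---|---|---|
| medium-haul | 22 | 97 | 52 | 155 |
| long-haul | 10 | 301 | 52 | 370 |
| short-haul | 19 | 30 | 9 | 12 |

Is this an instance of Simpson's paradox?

No

Medium-haul: TransGlobal 22/97 = 22.7%, Coastal Air 52/155 = 33.5% → Coastal Air
Long-haul: TransGlobal 10/301 = 3.3%, Coastal Air 52/370 = 14.1% → Coastal Air
Short-haul: TransGlobal 19/30 = 63.3%, Coastal Air 9/12 = 75.0% → Coastal Air
Overall: TransGlobal 51/428 = 11.9%, Coastal Air 113/537 = 21.0% → Coastal Air
Coastal Air wins overall and in every route group — no reversal.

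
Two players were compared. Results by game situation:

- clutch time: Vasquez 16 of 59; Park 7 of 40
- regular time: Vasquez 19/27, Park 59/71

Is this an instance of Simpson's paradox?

Clutch time: Vasquez 16/59 = 27.1%, Park 7/40 = 17.5% → Vasquez
Regular time: Vasquez 19/27 = 70.4%, Park 59/71 = 83.1% → Park
Overall: Vasquez 35/86 = 40.7%, Park 66/111 = 59.5% → Park
Neither sweeps: Vasquez wins 1 of 2 groups, Park wins 1. Park wins overall but not every group — no Simpson reversal.

No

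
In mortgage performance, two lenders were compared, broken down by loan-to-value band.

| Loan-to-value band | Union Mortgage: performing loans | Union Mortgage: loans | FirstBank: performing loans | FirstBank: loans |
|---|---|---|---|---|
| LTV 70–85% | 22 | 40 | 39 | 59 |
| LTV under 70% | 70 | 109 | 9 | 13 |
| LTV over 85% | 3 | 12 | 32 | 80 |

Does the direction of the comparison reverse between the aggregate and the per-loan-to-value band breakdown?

LTV 70–85%: Union Mortgage 22/40 = 55.0%, FirstBank 39/59 = 66.1% → FirstBank
LTV under 70%: Union Mortgage 70/109 = 64.2%, FirstBank 9/13 = 69.2% → FirstBank
LTV over 85%: Union Mortgage 3/12 = 25.0%, FirstBank 32/80 = 40.0% → FirstBank
Overall: Union Mortgage 95/161 = 59.0%, FirstBank 80/152 = 52.6% → Union Mortgage
FirstBank wins each loan-to-value group but Union Mortgage wins overall — the comparison reverses. FirstBank's loans skew toward LTV over 85%, which has a lower base rate.

Yes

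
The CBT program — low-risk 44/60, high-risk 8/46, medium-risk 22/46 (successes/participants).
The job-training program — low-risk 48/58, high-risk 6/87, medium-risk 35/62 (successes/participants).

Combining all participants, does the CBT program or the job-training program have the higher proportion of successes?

the CBT program

Low-risk: the CBT program 44/60 = 73.3%, the job-training program 48/58 = 82.8% → the job-training program
High-risk: the CBT program 8/46 = 17.4%, the job-training program 6/87 = 6.9% → the CBT program
Medium-risk: the CBT program 22/46 = 47.8%, the job-training program 35/62 = 56.5% → the job-training program
Overall: the CBT program 74/152 = 48.7%, the job-training program 89/207 = 43.0% → the CBT program
(Neither sweeps every risk group, but the CBT program has the higher pooled rate.)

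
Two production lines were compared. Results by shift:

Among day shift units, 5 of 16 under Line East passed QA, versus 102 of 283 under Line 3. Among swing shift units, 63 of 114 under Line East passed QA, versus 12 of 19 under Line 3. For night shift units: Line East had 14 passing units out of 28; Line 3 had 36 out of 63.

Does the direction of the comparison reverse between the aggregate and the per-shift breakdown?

Yes

Day shift: Line East 5/16 = 31.2%, Line 3 102/283 = 36.0% → Line 3
Swing shift: Line East 63/114 = 55.3%, Line 3 12/19 = 63.2% → Line 3
Night shift: Line East 14/28 = 50.0%, Line 3 36/63 = 57.1% → Line 3
Overall: Line East 82/158 = 51.9%, Line 3 150/365 = 41.1% → Line East
Line 3 wins each shift group but Line East wins overall — the comparison reverses. Line 3's units skew toward day shift, which has a lower base rate.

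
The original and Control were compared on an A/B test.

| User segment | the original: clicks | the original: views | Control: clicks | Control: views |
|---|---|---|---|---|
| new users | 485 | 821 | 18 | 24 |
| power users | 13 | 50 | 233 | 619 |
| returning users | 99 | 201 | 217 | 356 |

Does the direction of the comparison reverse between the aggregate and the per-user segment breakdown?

Yes

New users: the original 485/821 = 59.1%, Control 18/24 = 75.0% → Control
Power users: the original 13/50 = 26.0%, Control 233/619 = 37.6% → Control
Returning users: the original 99/201 = 49.3%, Control 217/356 = 61.0% → Control
Overall: the original 597/1072 = 55.7%, Control 468/999 = 46.8% → the original
Control wins each user group but the original wins overall — the comparison reverses. Control's views skew toward power users, which has a lower base rate.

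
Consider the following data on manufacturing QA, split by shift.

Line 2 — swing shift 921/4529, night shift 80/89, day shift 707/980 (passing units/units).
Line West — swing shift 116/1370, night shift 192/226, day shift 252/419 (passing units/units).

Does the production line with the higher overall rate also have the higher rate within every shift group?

Yes

Swing shift: Line 2 921/4529 = 20.3%, Line West 116/1370 = 8.5% → Line 2
Night shift: Line 2 80/89 = 89.9%, Line West 192/226 = 85.0% → Line 2
Day shift: Line 2 707/980 = 72.1%, Line West 252/419 = 60.1% → Line 2
Overall: Line 2 1708/5598 = 30.5%, Line West 560/2015 = 27.8% → Line 2
Line 2 wins overall and in every shift group — no reversal.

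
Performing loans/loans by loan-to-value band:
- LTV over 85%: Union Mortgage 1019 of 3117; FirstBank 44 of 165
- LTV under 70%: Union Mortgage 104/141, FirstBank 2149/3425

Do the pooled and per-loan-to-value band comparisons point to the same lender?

No

LTV over 85%: Union Mortgage 1019/3117 = 32.7%, FirstBank 44/165 = 26.7% → Union Mortgage
LTV under 70%: Union Mortgage 104/141 = 73.8%, FirstBank 2149/3425 = 62.7% → Union Mortgage
Overall: Union Mortgage 1123/3258 = 34.5%, FirstBank 2193/3590 = 61.1% → FirstBank
Union Mortgage wins each loan-to-value group but FirstBank wins overall — the comparison reverses. Union Mortgage's loans skew toward LTV over 85%, which has a lower base rate.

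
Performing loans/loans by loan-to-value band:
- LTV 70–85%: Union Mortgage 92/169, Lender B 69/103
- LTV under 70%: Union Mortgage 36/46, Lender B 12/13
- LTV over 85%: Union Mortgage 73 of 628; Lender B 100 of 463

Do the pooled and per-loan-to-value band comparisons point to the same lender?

Yes

LTV 70–85%: Union Mortgage 92/169 = 54.4%, Lender B 69/103 = 67.0% → Lender B
LTV under 70%: Union Mortgage 36/46 = 78.3%, Lender B 12/13 = 92.3% → Lender B
LTV over 85%: Union Mortgage 73/628 = 11.6%, Lender B 100/463 = 21.6% → Lender B
Overall: Union Mortgage 201/843 = 23.8%, Lender B 181/579 = 31.3% → Lender B
Lender B wins overall and in every loan-to-value group — no reversal.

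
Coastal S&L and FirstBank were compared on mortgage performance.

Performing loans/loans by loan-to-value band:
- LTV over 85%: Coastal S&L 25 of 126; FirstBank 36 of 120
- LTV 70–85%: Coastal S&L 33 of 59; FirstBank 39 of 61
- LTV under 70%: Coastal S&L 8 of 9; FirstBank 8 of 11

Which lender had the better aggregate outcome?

LTV over 85%: Coastal S&L 25/126 = 19.8%, FirstBank 36/120 = 30.0% → FirstBank
LTV 70–85%: Coastal S&L 33/59 = 55.9%, FirstBank 39/61 = 63.9% → FirstBank
LTV under 70%: Coastal S&L 8/9 = 88.9%, FirstBank 8/11 = 72.7% → Coastal S&L
Overall: Coastal S&L 66/194 = 34.0%, FirstBank 83/192 = 43.2% → FirstBank
(Neither sweeps every loan-to-value group, but FirstBank has the higher pooled rate.)

FirstBank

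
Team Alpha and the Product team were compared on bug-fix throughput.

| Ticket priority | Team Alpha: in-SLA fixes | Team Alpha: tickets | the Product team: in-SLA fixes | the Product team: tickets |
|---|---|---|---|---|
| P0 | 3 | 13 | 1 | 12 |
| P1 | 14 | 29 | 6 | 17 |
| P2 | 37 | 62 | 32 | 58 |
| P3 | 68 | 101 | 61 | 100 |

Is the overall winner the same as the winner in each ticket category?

P0: Team Alpha 3/13 = 23.1%, the Product team 1/12 = 8.3% → Team Alpha
P1: Team Alpha 14/29 = 48.3%, the Product team 6/17 = 35.3% → Team Alpha
P2: Team Alpha 37/62 = 59.7%, the Product team 32/58 = 55.2% → Team Alpha
P3: Team Alpha 68/101 = 67.3%, the Product team 61/100 = 61.0% → Team Alpha
Overall: Team Alpha 122/205 = 59.5%, the Product team 100/187 = 53.5% → Team Alpha
Team Alpha wins overall and in every ticket group — no reversal.

Yes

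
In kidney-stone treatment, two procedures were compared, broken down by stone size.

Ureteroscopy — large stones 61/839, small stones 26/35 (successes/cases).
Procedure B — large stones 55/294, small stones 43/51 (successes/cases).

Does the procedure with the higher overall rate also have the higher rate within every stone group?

Yes

Large stones: ureteroscopy 61/839 = 7.3%, Procedure B 55/294 = 18.7% → Procedure B
Small stones: ureteroscopy 26/35 = 74.3%, Procedure B 43/51 = 84.3% → Procedure B
Overall: ureteroscopy 87/874 = 10.0%, Procedure B 98/345 = 28.4% → Procedure B
Procedure B wins overall and in every stone group — no reversal.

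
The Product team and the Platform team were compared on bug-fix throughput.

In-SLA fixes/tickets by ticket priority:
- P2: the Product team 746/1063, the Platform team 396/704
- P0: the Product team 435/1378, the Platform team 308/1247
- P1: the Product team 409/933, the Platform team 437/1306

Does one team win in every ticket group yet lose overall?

P2: the Product team 746/1063 = 70.2%, the Platform team 396/704 = 56.2% → the Product team
P0: the Product team 435/1378 = 31.6%, the Platform team 308/1247 = 24.7% → the Product team
P1: the Product team 409/933 = 43.8%, the Platform team 437/1306 = 33.5% → the Product team
Overall: the Product team 1590/3374 = 47.1%, the Platform team 1141/3257 = 35.0% → the Product team
The Product team wins overall and in every ticket group — no reversal.

No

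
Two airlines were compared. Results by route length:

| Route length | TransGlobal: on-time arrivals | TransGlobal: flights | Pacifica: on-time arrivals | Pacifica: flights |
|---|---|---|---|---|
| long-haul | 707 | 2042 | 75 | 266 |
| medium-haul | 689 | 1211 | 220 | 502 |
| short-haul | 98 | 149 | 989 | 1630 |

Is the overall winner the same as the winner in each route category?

No

Long-haul: TransGlobal 707/2042 = 34.6%, Pacifica 75/266 = 28.2% → TransGlobal
Medium-haul: TransGlobal 689/1211 = 56.9%, Pacifica 220/502 = 43.8% → TransGlobal
Short-haul: TransGlobal 98/149 = 65.8%, Pacifica 989/1630 = 60.7% → TransGlobal
Overall: TransGlobal 1494/3402 = 43.9%, Pacifica 1284/2398 = 53.5% → Pacifica
TransGlobal wins each route group but Pacifica wins overall — the comparison reverses. TransGlobal's flights skew toward long-haul, which has a lower base rate.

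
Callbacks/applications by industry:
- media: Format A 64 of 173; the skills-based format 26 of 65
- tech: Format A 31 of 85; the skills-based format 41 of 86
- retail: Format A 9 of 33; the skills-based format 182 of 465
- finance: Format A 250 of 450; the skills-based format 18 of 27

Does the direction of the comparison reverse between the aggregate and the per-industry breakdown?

Media: Format A 64/173 = 37.0%, the skills-based format 26/65 = 40.0% → the skills-based format
Tech: Format A 31/85 = 36.5%, the skills-based format 41/86 = 47.7% → the skills-based format
Retail: Format A 9/33 = 27.3%, the skills-based format 182/465 = 39.1% → the skills-based format
Finance: Format A 250/450 = 55.6%, the skills-based format 18/27 = 66.7% → the skills-based format
Overall: Format A 354/741 = 47.8%, the skills-based format 267/643 = 41.5% → Format A
The skills-based format wins each industry group but Format A wins overall — the comparison reverses. The skills-based format's applications skew toward retail, which has a lower base rate.

Yes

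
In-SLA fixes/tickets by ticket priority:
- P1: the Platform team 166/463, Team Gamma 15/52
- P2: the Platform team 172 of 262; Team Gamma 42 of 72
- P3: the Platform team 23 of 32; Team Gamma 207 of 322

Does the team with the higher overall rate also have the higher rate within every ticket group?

No

P1: the Platform team 166/463 = 35.9%, Team Gamma 15/52 = 28.8% → the Platform team
P2: the Platform team 172/262 = 65.6%, Team Gamma 42/72 = 58.3% → the Platform team
P3: the Platform team 23/32 = 71.9%, Team Gamma 207/322 = 64.3% → the Platform team
Overall: the Platform team 361/757 = 47.7%, Team Gamma 264/446 = 59.2% → Team Gamma
The Platform team wins each ticket group but Team Gamma wins overall — the comparison reverses. The Platform team's tickets skew toward P1, which has a lower base rate.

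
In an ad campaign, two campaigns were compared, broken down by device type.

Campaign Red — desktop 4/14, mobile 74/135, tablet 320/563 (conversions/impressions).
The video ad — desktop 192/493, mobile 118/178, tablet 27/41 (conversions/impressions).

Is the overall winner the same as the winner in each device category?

Desktop: Campaign Red 4/14 = 28.6%, the video ad 192/493 = 38.9% → the video ad
Mobile: Campaign Red 74/135 = 54.8%, the video ad 118/178 = 66.3% → the video ad
Tablet: Campaign Red 320/563 = 56.8%, the video ad 27/41 = 65.9% → the video ad
Overall: Campaign Red 398/712 = 55.9%, the video ad 337/712 = 47.3% → Campaign Red
The video ad wins each device group but Campaign Red wins overall — the comparison reverses. The video ad's impressions skew toward desktop, which has a lower base rate.

No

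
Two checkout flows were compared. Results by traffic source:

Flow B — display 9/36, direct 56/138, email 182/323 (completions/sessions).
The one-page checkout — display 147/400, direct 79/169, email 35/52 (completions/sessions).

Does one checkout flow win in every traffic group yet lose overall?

Yes

Display: Flow B 9/36 = 25.0%, the one-page checkout 147/400 = 36.8% → the one-page checkout
Direct: Flow B 56/138 = 40.6%, the one-page checkout 79/169 = 46.7% → the one-page checkout
Email: Flow B 182/323 = 56.3%, the one-page checkout 35/52 = 67.3% → the one-page checkout
Overall: Flow B 247/497 = 49.7%, the one-page checkout 261/621 = 42.0% → Flow B
The one-page checkout wins each traffic group but Flow B wins overall — the comparison reverses. The one-page checkout's sessions skew toward display, which has a lower base rate.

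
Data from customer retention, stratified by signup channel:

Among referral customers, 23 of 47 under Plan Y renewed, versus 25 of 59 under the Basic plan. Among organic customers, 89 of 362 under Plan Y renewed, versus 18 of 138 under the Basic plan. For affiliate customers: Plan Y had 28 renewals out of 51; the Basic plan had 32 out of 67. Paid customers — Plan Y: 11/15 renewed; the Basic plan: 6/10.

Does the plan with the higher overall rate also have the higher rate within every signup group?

Yes

Referral: Plan Y 23/47 = 48.9%, the Basic plan 25/59 = 42.4% → Plan Y
Organic: Plan Y 89/362 = 24.6%, the Basic plan 18/138 = 13.0% → Plan Y
Affiliate: Plan Y 28/51 = 54.9%, the Basic plan 32/67 = 47.8% → Plan Y
Paid: Plan Y 11/15 = 73.3%, the Basic plan 6/10 = 60.0% → Plan Y
Overall: Plan Y 151/475 = 31.8%, the Basic plan 81/274 = 29.6% → Plan Y
Plan Y wins overall and in every signup group — no reversal.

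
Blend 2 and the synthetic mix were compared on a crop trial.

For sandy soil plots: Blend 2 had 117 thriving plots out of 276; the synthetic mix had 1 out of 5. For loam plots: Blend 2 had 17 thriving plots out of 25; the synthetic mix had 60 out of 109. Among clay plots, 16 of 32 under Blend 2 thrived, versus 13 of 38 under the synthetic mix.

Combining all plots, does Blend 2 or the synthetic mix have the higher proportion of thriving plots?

Sandy soil: Blend 2 117/276 = 42.4%, the synthetic mix 1/5 = 20.0% → Blend 2
Loam: Blend 2 17/25 = 68.0%, the synthetic mix 60/109 = 55.0% → Blend 2
Clay: Blend 2 16/32 = 50.0%, the synthetic mix 13/38 = 34.2% → Blend 2
Overall: Blend 2 150/333 = 45.0%, the synthetic mix 74/152 = 48.7% → the synthetic mix
(Blend 2 wins every soil group but the synthetic mix wins overall — Blend 2's plots skew toward the low-rate sandy soil group.)

the synthetic mix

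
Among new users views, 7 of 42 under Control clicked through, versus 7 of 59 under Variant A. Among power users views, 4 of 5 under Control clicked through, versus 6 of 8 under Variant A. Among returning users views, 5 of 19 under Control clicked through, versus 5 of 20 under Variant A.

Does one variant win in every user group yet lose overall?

New users: Control 7/42 = 16.7%, Variant A 7/59 = 11.9% → Control
Power users: Control 4/5 = 80.0%, Variant A 6/8 = 75.0% → Control
Returning users: Control 5/19 = 26.3%, Variant A 5/20 = 25.0% → Control
Overall: Control 16/66 = 24.2%, Variant A 18/87 = 20.7% → Control
Control wins overall and in every user group — no reversal.

No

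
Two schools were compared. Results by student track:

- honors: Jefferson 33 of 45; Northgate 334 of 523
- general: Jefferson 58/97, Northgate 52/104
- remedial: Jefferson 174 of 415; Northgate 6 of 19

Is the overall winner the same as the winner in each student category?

Honors: Jefferson 33/45 = 73.3%, Northgate 334/523 = 63.9% → Jefferson
General: Jefferson 58/97 = 59.8%, Northgate 52/104 = 50.0% → Jefferson
Remedial: Jefferson 174/415 = 41.9%, Northgate 6/19 = 31.6% → Jefferson
Overall: Jefferson 265/557 = 47.6%, Northgate 392/646 = 60.7% → Northgate
Jefferson wins each student group but Northgate wins overall — the comparison reverses. Jefferson's students skew toward remedial, which has a lower base rate.

No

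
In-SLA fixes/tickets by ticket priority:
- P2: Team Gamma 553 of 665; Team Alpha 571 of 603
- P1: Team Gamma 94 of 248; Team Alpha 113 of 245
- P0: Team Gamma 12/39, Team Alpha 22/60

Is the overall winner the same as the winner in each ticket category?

Yes

P2: Team Gamma 553/665 = 83.2%, Team Alpha 571/603 = 94.7% → Team Alpha
P1: Team Gamma 94/248 = 37.9%, Team Alpha 113/245 = 46.1% → Team Alpha
P0: Team Gamma 12/39 = 30.8%, Team Alpha 22/60 = 36.7% → Team Alpha
Overall: Team Gamma 659/952 = 69.2%, Team Alpha 706/908 = 77.8% → Team Alpha
Team Alpha wins overall and in every ticket group — no reversal.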